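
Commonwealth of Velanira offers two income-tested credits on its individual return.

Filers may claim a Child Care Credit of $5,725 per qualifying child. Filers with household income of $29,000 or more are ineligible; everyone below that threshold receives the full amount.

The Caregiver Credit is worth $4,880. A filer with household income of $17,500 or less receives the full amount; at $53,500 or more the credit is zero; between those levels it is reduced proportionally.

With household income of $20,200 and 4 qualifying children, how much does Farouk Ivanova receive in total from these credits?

$27,414

Child Care Credit: base = 4 × $5,725 = $22,900. $20,200 is below the $29,000 cutoff, so the full $22,900 applies.
Caregiver Credit: $20,200 is $2,700 into a $36,000 phase-out range, leaving 33,300/36,000 of the credit: $4,880 × 33,300/36,000 = $4,514.
Total: $22,900 + $4,514 = $27,414.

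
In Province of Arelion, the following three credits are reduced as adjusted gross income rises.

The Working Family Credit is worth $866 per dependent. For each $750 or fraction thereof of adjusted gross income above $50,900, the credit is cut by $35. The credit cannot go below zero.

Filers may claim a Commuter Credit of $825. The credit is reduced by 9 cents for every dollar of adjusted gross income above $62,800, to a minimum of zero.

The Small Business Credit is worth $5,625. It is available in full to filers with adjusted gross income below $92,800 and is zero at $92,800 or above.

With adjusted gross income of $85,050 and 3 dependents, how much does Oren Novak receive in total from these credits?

$6,613

Working Family Credit: base = 3 × $866 = $2,598. income exceeds $50,900 by $34,150, which is 46 full-or-partial $750 increments; reduction = 46 × $35 = $1,610, leaving $988.
Commuter Credit: 9% of the $22,250 excess over $62,800 is $2,002.50 ≥ base, so the credit is $0.
Small Business Credit: $85,050 is below the $92,800 cutoff, so the full $5,625 applies.
Total: $988 + $0 + $5,625 = $6,613.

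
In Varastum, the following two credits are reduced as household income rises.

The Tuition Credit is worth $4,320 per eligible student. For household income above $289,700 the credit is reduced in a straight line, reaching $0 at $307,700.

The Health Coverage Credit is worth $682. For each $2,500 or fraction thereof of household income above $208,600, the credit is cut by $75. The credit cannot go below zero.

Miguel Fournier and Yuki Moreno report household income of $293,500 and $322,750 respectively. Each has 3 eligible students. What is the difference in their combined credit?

$10,224

Miguel ($293,500): Tuition Credit: base = 3 × $4,320 = $12,960. $293,500 is $3,800 into a $18,000 phase-out range, leaving 14,200/18,000 of the credit: $12,960 × 14,200/18,000 = $10,224. Health Coverage Credit: income exceeds $208,600 by $84,900 → 34 increments × $75 = $2,550 ≥ base, so the credit is $0. total $10,224 + $0 = $10,224
Yuki ($322,750): Tuition Credit: base = 3 × $4,320 = $12,960. $322,750 is at or above $307,700, so the credit is $0. Health Coverage Credit: income exceeds $208,600 by $114,150 → 46 increments × $75 = $3,450 ≥ base, so the credit is $0. total $0 + $0 = $0
Difference: |$10,224 − $0| = $10,224.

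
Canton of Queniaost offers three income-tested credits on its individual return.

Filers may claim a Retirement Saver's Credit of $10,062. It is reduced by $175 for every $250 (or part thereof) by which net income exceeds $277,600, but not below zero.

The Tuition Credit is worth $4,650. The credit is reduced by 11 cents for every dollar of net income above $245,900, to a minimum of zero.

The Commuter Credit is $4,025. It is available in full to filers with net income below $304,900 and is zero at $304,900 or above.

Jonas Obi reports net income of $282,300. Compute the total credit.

$11,408

Retirement Saver's Credit: income exceeds $277,600 by $4,700, which is 19 full-or-partial $250 increments; reduction = 19 × $175 = $3,325, leaving $6,737.
Tuition Credit: 11% of the $36,400 excess over $245,900 is $4,004; credit = $4,650 − $4,004 = $646.
Commuter Credit: $282,300 is below the $304,900 cutoff, so the full $4,025 applies.
Total: $6,737 + $646 + $4,025 = $11,408.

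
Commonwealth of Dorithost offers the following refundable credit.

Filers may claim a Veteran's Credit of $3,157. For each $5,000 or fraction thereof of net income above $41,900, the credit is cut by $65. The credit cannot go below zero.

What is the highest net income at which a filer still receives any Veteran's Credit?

$281,900

After 48 increments the reduction is 48 × $65 = $3,120, leaving $37; one more increment wipes it out. Increment 48 ends at excess 48 × $5,000 = $240,000, so the highest qualifying income is $41,900 + $240,000 = $281,900.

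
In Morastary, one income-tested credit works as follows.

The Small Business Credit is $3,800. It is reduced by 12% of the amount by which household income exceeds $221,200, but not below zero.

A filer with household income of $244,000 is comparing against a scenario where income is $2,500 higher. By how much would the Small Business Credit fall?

$300

At $244,000 — 12% of the $22,800 excess over $221,200 is $2,736; credit = $3,800 − $2,736 = $1,064.
At $246,500 — 12% of the $25,300 excess over $221,200 is $3,036; credit = $3,800 − $3,036 = $764.
Lost: $1,064 − $764 = $300.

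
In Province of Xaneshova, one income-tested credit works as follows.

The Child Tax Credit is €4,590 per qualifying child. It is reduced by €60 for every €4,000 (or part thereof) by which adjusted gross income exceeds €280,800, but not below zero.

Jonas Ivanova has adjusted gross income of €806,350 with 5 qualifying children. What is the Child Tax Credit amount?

Child Tax Credit: base = 5 × €4,590 = €22,950. income exceeds €280,800 by €525,550, which is 132 full-or-partial €4,000 increments; reduction = 132 × €60 = €7,920, leaving €15,030.

€15,030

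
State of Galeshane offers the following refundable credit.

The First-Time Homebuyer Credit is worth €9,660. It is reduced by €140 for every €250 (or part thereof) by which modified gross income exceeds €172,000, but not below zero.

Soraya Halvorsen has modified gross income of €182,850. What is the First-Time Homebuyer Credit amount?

First-Time Homebuyer Credit: income exceeds €172,000 by €10,850, which is 44 full-or-partial €250 increments; reduction = 44 × €140 = €6,160, leaving €3,500.

€3,500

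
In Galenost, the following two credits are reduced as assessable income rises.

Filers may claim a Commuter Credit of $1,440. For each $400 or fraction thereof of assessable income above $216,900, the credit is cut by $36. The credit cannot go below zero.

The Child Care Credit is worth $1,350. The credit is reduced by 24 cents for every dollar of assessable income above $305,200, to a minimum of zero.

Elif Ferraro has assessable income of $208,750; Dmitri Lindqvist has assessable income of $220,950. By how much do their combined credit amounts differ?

$396

Elif ($208,750): Commuter Credit: $208,750 is at or below the $216,900 threshold, so the full $1,440 applies. Child Care Credit: $208,750 is at or below the $305,200 threshold, so the full $1,350 applies. total $1,440 + $1,350 = $2,790
Dmitri ($220,950): Commuter Credit: income exceeds $216,900 by $4,050, which is 11 full-or-partial $400 increments; reduction = 11 × $36 = $396, leaving $1,044. Child Care Credit: $220,950 is at or below the $305,200 threshold, so the full $1,350 applies. total $1,044 + $1,350 = $2,394
Difference: |$2,790 − $2,394| = $396.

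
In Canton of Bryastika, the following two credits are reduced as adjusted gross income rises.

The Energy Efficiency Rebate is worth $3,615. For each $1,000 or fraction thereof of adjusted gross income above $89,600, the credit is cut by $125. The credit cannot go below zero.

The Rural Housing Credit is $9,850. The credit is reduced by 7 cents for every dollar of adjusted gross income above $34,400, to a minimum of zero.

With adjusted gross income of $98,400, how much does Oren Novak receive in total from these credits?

Energy Efficiency Rebate: income exceeds $89,600 by $8,800, which is 9 full-or-partial $1,000 increments; reduction = 9 × $125 = $1,125, leaving $2,490.
Rural Housing Credit: 7% of the $64,000 excess over $34,400 is $4,480; credit = $9,850 − $4,480 = $5,370.
Total: $2,490 + $5,370 = $7,860.

$7,860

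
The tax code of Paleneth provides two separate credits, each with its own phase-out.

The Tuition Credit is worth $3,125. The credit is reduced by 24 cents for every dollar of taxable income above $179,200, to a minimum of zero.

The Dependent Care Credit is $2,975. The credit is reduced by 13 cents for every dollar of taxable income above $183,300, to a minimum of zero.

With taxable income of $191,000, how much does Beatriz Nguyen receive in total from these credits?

Tuition Credit: 24% of the $11,800 excess over $179,200 is $2,832; credit = $3,125 − $2,832 = $293.
Dependent Care Credit: 13% of the $7,700 excess over $183,300 is $1,001; credit = $2,975 − $1,001 = $1,974.
Total: $293 + $1,974 = $2,267.

$2,267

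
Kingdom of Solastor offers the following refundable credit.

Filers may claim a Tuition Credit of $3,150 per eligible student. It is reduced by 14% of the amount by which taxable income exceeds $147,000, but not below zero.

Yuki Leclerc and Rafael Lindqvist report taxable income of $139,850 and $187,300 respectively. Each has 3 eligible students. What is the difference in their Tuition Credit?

Yuki ($139,850): Tuition Credit: base = 3 × $3,150 = $9,450. $139,850 is at or below the $147,000 threshold, so the full $9,450 applies.
Rafael ($187,300): Tuition Credit: base = 3 × $3,150 = $9,450. 14% of the $40,300 excess over $147,000 is $5,642; credit = $9,450 − $5,642 = $3,808.
Difference: |$9,450 − $3,808| = $5,642.

$5,642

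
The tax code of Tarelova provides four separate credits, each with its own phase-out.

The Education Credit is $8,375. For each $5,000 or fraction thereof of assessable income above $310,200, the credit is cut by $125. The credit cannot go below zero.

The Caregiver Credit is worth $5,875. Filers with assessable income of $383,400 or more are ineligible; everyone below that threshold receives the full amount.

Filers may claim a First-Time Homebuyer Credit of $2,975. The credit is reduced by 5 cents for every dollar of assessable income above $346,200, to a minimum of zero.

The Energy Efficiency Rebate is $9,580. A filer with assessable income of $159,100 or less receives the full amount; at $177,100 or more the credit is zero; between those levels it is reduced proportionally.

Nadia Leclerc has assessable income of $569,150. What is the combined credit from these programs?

Education Credit: income exceeds $310,200 by $258,950, which is 52 full-or-partial $5,000 increments; reduction = 52 × $125 = $6,500, leaving $1,875.
Caregiver Credit: $569,150 meets or exceeds the $383,400 cutoff, so the credit is $0.
First-Time Homebuyer Credit: 5% of the $222,950 excess over $346,200 is $11,147.50 ≥ base, so the credit is $0.
Energy Efficiency Rebate: $569,150 is at or above $177,100, so the credit is $0.
Total: $1,875 + $0 + $0 + $0 = $1,875.

$1,875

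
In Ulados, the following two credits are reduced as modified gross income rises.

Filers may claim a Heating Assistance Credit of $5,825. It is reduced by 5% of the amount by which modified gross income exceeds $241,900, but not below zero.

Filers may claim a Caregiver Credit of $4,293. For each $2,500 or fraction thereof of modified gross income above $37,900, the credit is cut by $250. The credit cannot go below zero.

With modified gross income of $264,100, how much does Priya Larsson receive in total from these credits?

$4,715

Heating Assistance Credit: 5% of the $22,200 excess over $241,900 is $1,110; credit = $5,825 − $1,110 = $4,715.
Caregiver Credit: income exceeds $37,900 by $226,200 → 91 increments × $250 = $22,750 ≥ base, so the credit is $0.
Total: $4,715 + $0 = $4,715.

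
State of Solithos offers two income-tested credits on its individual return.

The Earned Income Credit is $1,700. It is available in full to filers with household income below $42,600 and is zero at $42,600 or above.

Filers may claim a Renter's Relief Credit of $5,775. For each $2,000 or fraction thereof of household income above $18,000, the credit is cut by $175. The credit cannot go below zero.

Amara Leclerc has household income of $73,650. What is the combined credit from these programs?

$875

Earned Income Credit: $73,650 meets or exceeds the $42,600 cutoff, so the credit is $0.
Renter's Relief Credit: income exceeds $18,000 by $55,650, which is 28 full-or-partial $2,000 increments; reduction = 28 × $175 = $4,900, leaving $875.
Total: $0 + $875 = $875.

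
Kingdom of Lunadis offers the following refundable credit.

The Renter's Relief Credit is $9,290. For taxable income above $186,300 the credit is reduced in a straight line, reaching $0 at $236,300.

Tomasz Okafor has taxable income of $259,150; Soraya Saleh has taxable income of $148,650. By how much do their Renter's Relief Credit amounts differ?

Tomasz ($259,150): Renter's Relief Credit: $259,150 is at or above $236,300, so the credit is $0.
Soraya ($148,650): Renter's Relief Credit: $148,650 is at or below the $186,300 threshold, so the full $9,290 applies.
Difference: |$0 − $9,290| = $9,290.

$9,290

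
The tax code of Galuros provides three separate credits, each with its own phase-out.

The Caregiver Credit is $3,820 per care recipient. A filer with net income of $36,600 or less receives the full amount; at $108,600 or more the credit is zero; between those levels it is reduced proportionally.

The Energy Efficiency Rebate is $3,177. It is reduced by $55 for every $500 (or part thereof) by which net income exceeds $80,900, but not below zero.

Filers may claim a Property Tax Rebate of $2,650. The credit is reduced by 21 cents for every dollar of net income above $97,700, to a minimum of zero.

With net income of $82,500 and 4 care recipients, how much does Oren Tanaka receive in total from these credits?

Caregiver Credit: base = 4 × $3,820 = $15,280. $82,500 is $45,900 into a $72,000 phase-out range, leaving 26,100/72,000 of the credit: $15,280 × 26,100/72,000 = $5,539.
Energy Efficiency Rebate: income exceeds $80,900 by $1,600, which is 4 full-or-partial $500 increments; reduction = 4 × $55 = $220, leaving $2,957.
Property Tax Rebate: $82,500 is at or below the $97,700 threshold, so the full $2,650 applies.
Total: $5,539 + $2,957 + $2,650 = $11,146.

$11,146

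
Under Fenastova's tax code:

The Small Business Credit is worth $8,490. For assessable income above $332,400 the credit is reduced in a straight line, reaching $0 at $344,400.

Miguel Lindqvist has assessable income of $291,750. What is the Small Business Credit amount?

Small Business Credit: $291,750 is at or below the $332,400 threshold, so the full $8,490 applies.

$8,490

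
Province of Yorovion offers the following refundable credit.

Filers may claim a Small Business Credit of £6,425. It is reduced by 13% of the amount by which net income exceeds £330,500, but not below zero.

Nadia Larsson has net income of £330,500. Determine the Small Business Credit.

£6,425

Small Business Credit: £330,500 is at or below the £330,500 threshold, so the full £6,425 applies.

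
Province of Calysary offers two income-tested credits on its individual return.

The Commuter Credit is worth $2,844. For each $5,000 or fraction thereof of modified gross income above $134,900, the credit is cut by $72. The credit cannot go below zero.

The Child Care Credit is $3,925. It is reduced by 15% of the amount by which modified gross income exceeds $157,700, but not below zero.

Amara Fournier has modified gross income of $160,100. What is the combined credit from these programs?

Commuter Credit: income exceeds $134,900 by $25,200, which is 6 full-or-partial $5,000 increments; reduction = 6 × $72 = $432, leaving $2,412.
Child Care Credit: 15% of the $2,400 excess over $157,700 is $360; credit = $3,925 − $360 = $3,565.
Total: $2,412 + $3,565 = $5,977.

$5,977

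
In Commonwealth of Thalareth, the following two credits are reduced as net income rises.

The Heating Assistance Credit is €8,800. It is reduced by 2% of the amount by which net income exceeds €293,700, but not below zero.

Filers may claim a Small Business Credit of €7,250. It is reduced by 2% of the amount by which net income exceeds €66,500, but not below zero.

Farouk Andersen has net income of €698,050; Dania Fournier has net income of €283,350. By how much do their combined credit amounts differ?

€11,000

Farouk (€698,050): Heating Assistance Credit: 2% of the €404,350 excess over €293,700 is €8,087; credit = €8,800 − €8,087 = €713. Small Business Credit: 2% of the €631,550 excess over €66,500 is €12,631 ≥ base, so the credit is €0. total €713 + €0 = €713
Dania (€283,350): Heating Assistance Credit: €283,350 is at or below the €293,700 threshold, so the full €8,800 applies. Small Business Credit: 2% of the €216,850 excess over €66,500 is €4,337; credit = €7,250 − €4,337 = €2,913. total €8,800 + €2,913 = €11,713
Difference: |€713 − €11,713| = €11,000.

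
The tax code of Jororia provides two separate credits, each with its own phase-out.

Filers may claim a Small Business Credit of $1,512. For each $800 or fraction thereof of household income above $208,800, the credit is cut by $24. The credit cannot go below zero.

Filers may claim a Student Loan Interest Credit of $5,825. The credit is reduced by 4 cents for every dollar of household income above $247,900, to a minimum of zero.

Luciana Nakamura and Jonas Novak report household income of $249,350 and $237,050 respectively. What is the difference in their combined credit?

$418

Luciana ($249,350): Small Business Credit: income exceeds $208,800 by $40,550, which is 51 full-or-partial $800 increments; reduction = 51 × $24 = $1,224, leaving $288. Student Loan Interest Credit: 4% of the $1,450 excess over $247,900 is $58; credit = $5,825 − $58 = $5,767. total $288 + $5,767 = $6,055
Jonas ($237,050): Small Business Credit: income exceeds $208,800 by $28,250, which is 36 full-or-partial $800 increments; reduction = 36 × $24 = $864, leaving $648. Student Loan Interest Credit: $237,050 is at or below the $247,900 threshold, so the full $5,825 applies. total $648 + $5,825 = $6,473
Difference: |$6,055 − $6,473| = $418.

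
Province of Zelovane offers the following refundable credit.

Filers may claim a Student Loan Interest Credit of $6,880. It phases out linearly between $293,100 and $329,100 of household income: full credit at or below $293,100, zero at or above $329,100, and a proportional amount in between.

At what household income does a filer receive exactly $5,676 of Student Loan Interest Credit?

$299,400

$5,676 is 5,676/6,880 of the full $6,880, so 1,204/6,880 of the $36,000 range has been used: income = $293,100 + $36,000 × 1,204/6,880 = $299,400.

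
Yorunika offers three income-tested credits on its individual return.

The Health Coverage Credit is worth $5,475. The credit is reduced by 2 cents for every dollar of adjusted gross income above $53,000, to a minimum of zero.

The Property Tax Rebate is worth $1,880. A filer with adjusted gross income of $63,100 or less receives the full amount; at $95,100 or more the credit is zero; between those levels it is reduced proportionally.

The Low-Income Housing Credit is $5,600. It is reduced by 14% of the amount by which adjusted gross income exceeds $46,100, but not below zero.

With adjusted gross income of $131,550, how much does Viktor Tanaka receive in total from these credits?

Health Coverage Credit: 2% of the $78,550 excess over $53,000 is $1,571; credit = $5,475 − $1,571 = $3,904.
Property Tax Rebate: $131,550 is at or above $95,100, so the credit is $0.
Low-Income Housing Credit: 14% of the $85,450 excess over $46,100 is $11,963 ≥ base, so the credit is $0.
Total: $3,904 + $0 + $0 = $3,904.

$3,904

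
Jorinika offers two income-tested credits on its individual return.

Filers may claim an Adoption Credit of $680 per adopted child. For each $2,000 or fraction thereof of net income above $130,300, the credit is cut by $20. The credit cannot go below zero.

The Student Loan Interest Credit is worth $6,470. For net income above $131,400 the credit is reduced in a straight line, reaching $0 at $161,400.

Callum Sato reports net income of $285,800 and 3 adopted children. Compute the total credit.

$480

Adoption Credit: base = 3 × $680 = $2,040. income exceeds $130,300 by $155,500, which is 78 full-or-partial $2,000 increments; reduction = 78 × $20 = $1,560, leaving $480.
Student Loan Interest Credit: $285,800 is at or above $161,400, so the credit is $0.
Total: $480 + $0 = $480.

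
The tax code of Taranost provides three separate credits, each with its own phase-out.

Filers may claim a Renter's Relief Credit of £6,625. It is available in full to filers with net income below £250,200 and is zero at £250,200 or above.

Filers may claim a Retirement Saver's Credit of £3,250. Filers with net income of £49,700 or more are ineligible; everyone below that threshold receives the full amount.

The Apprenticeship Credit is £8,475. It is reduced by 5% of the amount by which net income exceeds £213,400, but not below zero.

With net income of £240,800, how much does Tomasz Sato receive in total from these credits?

£13,730

Renter's Relief Credit: £240,800 is below the £250,200 cutoff, so the full £6,625 applies.
Retirement Saver's Credit: £240,800 meets or exceeds the £49,700 cutoff, so the credit is £0.
Apprenticeship Credit: 5% of the £27,400 excess over £213,400 is £1,370; credit = £8,475 − £1,370 = £7,105.
Total: £6,625 + £0 + £7,105 = £13,730.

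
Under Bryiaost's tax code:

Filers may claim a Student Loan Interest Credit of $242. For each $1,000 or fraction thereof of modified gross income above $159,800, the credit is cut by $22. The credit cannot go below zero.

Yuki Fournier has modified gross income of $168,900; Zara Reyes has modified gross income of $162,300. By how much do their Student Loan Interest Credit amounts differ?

Yuki ($168,900): Student Loan Interest Credit: income exceeds $159,800 by $9,100, which is 10 full-or-partial $1,000 increments; reduction = 10 × $22 = $220, leaving $22.
Zara ($162,300): Student Loan Interest Credit: income exceeds $159,800 by $2,500, which is 3 full-or-partial $1,000 increments; reduction = 3 × $22 = $66, leaving $176.
Difference: |$22 − $176| = $154.

$154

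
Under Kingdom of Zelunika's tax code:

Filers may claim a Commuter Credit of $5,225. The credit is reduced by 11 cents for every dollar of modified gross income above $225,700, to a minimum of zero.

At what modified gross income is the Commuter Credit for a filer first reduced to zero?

$273,200

The credit falls by 11% of each dollar above $225,700, so it reaches zero when the excess is $5,225 / 11% = $47,500: income = $225,700 + $47,500 = $273,200.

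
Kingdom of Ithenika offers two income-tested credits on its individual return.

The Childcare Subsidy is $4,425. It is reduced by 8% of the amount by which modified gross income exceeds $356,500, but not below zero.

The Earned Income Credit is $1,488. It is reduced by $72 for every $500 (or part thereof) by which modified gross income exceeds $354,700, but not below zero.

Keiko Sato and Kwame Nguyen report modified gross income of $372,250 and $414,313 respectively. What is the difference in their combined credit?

$3,165

Keiko ($372,250): Childcare Subsidy: 8% of the $15,750 excess over $356,500 is $1,260; credit = $4,425 − $1,260 = $3,165. Earned Income Credit: income exceeds $354,700 by $17,550 → 36 increments × $72 = $2,592 ≥ base, so the credit is $0. total $3,165 + $0 = $3,165
Kwame ($414,313): Childcare Subsidy: 8% of the $57,813 excess over $356,500 is $4,625.04 ≥ base, so the credit is $0. Earned Income Credit: income exceeds $354,700 by $59,613 → 120 increments × $72 = $8,640 ≥ base, so the credit is $0. total $0 + $0 = $0
Difference: |$3,165 − $0| = $3,165.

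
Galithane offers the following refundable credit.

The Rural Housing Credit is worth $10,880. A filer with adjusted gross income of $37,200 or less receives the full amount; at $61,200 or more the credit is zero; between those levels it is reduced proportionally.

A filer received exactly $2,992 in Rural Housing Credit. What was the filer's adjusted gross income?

$54,600

$2,992 is 2,992/10,880 of the full $10,880, so 7,888/10,880 of the $24,000 range has been used: income = $37,200 + $24,000 × 7,888/10,880 = $54,600.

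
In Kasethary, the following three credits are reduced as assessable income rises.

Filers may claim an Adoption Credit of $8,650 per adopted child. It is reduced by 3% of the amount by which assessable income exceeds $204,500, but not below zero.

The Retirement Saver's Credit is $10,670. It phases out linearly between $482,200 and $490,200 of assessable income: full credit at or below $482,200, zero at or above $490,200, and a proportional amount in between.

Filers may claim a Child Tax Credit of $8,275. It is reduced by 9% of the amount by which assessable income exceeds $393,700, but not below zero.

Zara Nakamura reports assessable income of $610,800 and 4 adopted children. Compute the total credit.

Adoption Credit: base = 4 × $8,650 = $34,600. 3% of the $406,300 excess over $204,500 is $12,189; credit = $34,600 − $12,189 = $22,411.
Retirement Saver's Credit: $610,800 is at or above $490,200, so the credit is $0.
Child Tax Credit: 9% of the $217,100 excess over $393,700 is $19,539 ≥ base, so the credit is $0.
Total: $22,411 + $0 + $0 = $22,411.

$22,411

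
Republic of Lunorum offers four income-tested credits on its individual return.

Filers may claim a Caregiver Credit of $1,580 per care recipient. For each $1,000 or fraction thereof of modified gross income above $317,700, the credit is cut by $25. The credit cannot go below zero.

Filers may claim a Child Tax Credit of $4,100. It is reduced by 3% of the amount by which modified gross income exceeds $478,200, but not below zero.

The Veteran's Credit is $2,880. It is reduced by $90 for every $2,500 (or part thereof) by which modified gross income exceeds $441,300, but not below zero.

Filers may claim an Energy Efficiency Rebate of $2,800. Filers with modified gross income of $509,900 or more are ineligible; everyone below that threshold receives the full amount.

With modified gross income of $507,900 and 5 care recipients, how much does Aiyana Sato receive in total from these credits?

Caregiver Credit: base = 5 × $1,580 = $7,900. income exceeds $317,700 by $190,200, which is 191 full-or-partial $1,000 increments; reduction = 191 × $25 = $4,775, leaving $3,125.
Child Tax Credit: 3% of the $29,700 excess over $478,200 is $891; credit = $4,100 − $891 = $3,209.
Veteran's Credit: income exceeds $441,300 by $66,600, which is 27 full-or-partial $2,500 increments; reduction = 27 × $90 = $2,430, leaving $450.
Energy Efficiency Rebate: $507,900 is below the $509,900 cutoff, so the full $2,800 applies.
Total: $3,125 + $3,209 + $450 + $2,800 = $9,584.

$9,584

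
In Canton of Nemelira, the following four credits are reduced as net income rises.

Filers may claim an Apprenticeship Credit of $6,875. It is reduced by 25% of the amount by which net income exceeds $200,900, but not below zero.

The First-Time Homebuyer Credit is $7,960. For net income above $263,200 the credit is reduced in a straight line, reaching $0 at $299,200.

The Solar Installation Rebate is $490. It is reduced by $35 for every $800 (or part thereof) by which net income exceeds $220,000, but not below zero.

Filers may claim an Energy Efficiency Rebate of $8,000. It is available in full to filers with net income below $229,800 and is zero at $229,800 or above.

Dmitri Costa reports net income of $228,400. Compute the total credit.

$16,065

Apprenticeship Credit: 25% of the $27,500 excess over $200,900 is $6,875 ≥ base, so the credit is $0.
First-Time Homebuyer Credit: $228,400 is at or below the $263,200 threshold, so the full $7,960 applies.
Solar Installation Rebate: income exceeds $220,000 by $8,400, which is 11 full-or-partial $800 increments; reduction = 11 × $35 = $385, leaving $105.
Energy Efficiency Rebate: $228,400 is below the $229,800 cutoff, so the full $8,000 applies.
Total: $0 + $7,960 + $105 + $8,000 = $16,065.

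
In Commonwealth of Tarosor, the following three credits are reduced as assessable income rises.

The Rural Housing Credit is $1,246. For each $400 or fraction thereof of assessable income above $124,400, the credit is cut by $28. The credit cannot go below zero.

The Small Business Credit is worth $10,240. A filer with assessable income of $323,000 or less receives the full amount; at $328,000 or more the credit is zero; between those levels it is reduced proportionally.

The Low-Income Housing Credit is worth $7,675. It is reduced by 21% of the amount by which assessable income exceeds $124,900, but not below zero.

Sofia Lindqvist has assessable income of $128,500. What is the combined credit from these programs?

Rural Housing Credit: income exceeds $124,400 by $4,100, which is 11 full-or-partial $400 increments; reduction = 11 × $28 = $308, leaving $938.
Small Business Credit: $128,500 is at or below the $323,000 threshold, so the full $10,240 applies.
Low-Income Housing Credit: 21% of the $3,600 excess over $124,900 is $756; credit = $7,675 − $756 = $6,919.
Total: $938 + $10,240 + $6,919 = $18,097.

$18,097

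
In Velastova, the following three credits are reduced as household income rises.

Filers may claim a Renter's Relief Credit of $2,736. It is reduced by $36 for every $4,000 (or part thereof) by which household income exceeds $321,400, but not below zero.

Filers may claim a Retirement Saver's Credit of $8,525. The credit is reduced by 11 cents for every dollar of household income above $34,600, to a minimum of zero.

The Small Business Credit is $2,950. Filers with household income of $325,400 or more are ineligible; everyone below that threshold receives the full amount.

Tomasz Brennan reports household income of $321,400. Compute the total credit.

$5,686

Renter's Relief Credit: $321,400 is at or below the $321,400 threshold, so the full $2,736 applies.
Retirement Saver's Credit: 11% of the $286,800 excess over $34,600 is $31,548 ≥ base, so the credit is $0.
Small Business Credit: $321,400 is below the $325,400 cutoff, so the full $2,950 applies.
Total: $2,736 + $0 + $2,950 = $5,686.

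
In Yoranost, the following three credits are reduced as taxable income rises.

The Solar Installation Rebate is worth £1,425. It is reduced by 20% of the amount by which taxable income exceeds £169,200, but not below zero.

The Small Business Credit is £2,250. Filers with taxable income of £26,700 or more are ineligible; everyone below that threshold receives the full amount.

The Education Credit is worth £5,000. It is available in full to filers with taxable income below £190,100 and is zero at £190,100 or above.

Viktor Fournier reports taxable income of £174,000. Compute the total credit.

Solar Installation Rebate: 20% of the £4,800 excess over £169,200 is £960; credit = £1,425 − £960 = £465.
Small Business Credit: £174,000 meets or exceeds the £26,700 cutoff, so the credit is £0.
Education Credit: £174,000 is below the £190,100 cutoff, so the full £5,000 applies.
Total: £465 + £0 + £5,000 = £5,465.

£5,465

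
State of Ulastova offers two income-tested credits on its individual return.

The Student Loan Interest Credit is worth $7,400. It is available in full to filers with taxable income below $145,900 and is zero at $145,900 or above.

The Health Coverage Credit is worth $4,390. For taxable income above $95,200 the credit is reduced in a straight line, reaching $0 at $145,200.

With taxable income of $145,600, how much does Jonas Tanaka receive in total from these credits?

$7,400

Student Loan Interest Credit: $145,600 is below the $145,900 cutoff, so the full $7,400 applies.
Health Coverage Credit: $145,600 is at or above $145,200, so the credit is $0.
Total: $7,400 + $0 = $7,400.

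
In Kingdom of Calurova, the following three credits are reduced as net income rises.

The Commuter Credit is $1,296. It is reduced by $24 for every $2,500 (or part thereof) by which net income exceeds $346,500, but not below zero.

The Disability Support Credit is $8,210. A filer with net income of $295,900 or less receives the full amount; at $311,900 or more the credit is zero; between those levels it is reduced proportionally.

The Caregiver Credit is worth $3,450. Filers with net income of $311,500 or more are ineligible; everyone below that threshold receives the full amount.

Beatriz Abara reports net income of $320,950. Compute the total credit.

$1,296

Commuter Credit: $320,950 is at or below the $346,500 threshold, so the full $1,296 applies.
Disability Support Credit: $320,950 is at or above $311,900, so the credit is $0.
Caregiver Credit: $320,950 meets or exceeds the $311,500 cutoff, so the credit is $0.
Total: $1,296 + $0 + $0 = $1,296.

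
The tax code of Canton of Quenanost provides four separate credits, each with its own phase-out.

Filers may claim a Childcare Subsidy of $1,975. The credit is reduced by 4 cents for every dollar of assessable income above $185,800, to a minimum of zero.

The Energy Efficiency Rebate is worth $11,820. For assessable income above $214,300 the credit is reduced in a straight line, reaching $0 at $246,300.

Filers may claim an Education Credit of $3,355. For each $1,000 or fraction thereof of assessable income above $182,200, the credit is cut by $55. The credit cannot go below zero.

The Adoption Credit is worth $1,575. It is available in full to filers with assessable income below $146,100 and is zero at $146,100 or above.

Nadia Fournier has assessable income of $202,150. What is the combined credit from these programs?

Childcare Subsidy: 4% of the $16,350 excess over $185,800 is $654; credit = $1,975 − $654 = $1,321.
Energy Efficiency Rebate: $202,150 is at or below the $214,300 threshold, so the full $11,820 applies.
Education Credit: income exceeds $182,200 by $19,950, which is 20 full-or-partial $1,000 increments; reduction = 20 × $55 = $1,100, leaving $2,255.
Adoption Credit: $202,150 meets or exceeds the $146,100 cutoff, so the credit is $0.
Total: $1,321 + $11,820 + $2,255 + $0 = $15,396.

$15,396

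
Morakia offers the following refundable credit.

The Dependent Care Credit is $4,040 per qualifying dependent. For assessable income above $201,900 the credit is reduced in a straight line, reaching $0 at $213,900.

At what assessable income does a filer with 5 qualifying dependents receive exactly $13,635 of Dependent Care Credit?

$205,800

Full credit = 5 × $4,040 = $20,200.
$13,635 is 13,635/20,200 of the full $20,200, so 6,565/20,200 of the $12,000 range has been used: income = $201,900 + $12,000 × 6,565/20,200 = $205,800.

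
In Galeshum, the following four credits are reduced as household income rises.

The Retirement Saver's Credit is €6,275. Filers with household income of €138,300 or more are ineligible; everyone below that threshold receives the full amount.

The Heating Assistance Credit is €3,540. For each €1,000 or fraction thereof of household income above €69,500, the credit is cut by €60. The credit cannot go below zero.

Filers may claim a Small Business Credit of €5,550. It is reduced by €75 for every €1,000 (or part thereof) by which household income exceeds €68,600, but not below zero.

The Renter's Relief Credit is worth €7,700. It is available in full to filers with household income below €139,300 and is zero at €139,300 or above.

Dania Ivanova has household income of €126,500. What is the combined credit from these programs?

Retirement Saver's Credit: €126,500 is below the €138,300 cutoff, so the full €6,275 applies.
Heating Assistance Credit: income exceeds €69,500 by €57,000, which is 57 full-or-partial €1,000 increments; reduction = 57 × €60 = €3,420, leaving €120.
Small Business Credit: income exceeds €68,600 by €57,900, which is 58 full-or-partial €1,000 increments; reduction = 58 × €75 = €4,350, leaving €1,200.
Renter's Relief Credit: €126,500 is below the €139,300 cutoff, so the full €7,700 applies.
Total: €6,275 + €120 + €1,200 + €7,700 = €15,295.

€15,295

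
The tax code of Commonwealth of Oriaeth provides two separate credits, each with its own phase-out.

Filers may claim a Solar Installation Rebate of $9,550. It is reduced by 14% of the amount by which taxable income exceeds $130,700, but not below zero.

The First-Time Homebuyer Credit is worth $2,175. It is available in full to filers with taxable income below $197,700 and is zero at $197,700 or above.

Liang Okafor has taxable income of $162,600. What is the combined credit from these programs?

$7,259

Solar Installation Rebate: 14% of the $31,900 excess over $130,700 is $4,466; credit = $9,550 − $4,466 = $5,084.
First-Time Homebuyer Credit: $162,600 is below the $197,700 cutoff, so the full $2,175 applies.
Total: $5,084 + $2,175 = $7,259.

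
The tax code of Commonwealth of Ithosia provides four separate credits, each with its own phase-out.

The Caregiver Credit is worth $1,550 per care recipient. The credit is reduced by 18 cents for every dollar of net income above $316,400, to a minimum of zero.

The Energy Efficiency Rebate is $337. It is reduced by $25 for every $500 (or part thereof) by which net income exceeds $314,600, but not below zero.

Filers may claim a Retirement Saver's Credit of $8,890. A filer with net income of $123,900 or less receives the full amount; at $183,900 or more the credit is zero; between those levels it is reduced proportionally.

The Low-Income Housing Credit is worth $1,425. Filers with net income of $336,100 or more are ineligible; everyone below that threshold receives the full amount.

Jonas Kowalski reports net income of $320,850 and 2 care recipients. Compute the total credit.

Caregiver Credit: base = 2 × $1,550 = $3,100. 18% of the $4,450 excess over $316,400 is $801; credit = $3,100 − $801 = $2,299.
Energy Efficiency Rebate: income exceeds $314,600 by $6,250, which is 13 full-or-partial $500 increments; reduction = 13 × $25 = $325, leaving $12.
Retirement Saver's Credit: $320,850 is at or above $183,900, so the credit is $0.
Low-Income Housing Credit: $320,850 is below the $336,100 cutoff, so the full $1,425 applies.
Total: $2,299 + $12 + $0 + $1,425 = $3,736.

$3,736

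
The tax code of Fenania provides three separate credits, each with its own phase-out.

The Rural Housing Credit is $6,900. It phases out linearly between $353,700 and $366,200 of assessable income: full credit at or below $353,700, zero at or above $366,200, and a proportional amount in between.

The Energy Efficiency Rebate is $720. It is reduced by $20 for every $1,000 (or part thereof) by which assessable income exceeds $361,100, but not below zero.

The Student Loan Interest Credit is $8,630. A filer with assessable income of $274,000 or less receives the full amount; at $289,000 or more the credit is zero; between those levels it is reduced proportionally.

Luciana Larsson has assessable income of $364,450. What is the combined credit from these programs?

Rural Housing Credit: $364,450 is $10,750 into a $12,500 phase-out range, leaving 1,750/12,500 of the credit: $6,900 × 1,750/12,500 = $966.
Energy Efficiency Rebate: income exceeds $361,100 by $3,350, which is 4 full-or-partial $1,000 increments; reduction = 4 × $20 = $80, leaving $640.
Student Loan Interest Credit: $364,450 is at or above $289,000, so the credit is $0.
Total: $966 + $640 + $0 = $1,606.

$1,606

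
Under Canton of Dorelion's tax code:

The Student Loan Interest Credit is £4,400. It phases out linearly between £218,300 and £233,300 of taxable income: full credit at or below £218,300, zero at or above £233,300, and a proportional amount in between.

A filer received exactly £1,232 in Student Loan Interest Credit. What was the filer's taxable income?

£1,232 is 1,232/4,400 of the full £4,400, so 3,168/4,400 of the £15,000 range has been used: income = £218,300 + £15,000 × 3,168/4,400 = £229,100.

£229,100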